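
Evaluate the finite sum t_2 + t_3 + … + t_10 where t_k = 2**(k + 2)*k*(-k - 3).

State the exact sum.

Σ = -901088

Ratio r(k) = 2*(k + 1)*(k + 4)/(k*(k + 3)).
Gosper form: A/B · C(k+1)/C(k) with A=2, B=1, C=k**2 + 3*k.
f must satisfy (2)·f(k+1) − (1)·f(k) = k**2 + 3*k.
From deg A=0, deg B=0, deg C=2: d=2.
A polynomial solution: f(k) = k*(k - 1).
So s_k = (B(k−1)f/C)·t_k = ((k - 1)/(k + 3))·t_k = 2**(k + 2)*k*(1 - k).
s_(k+1) − s_k = 2**(k + 2)*k*(-k - 3) = t_k.
Evaluate s at k=11 and k=2: -901120 and -32; difference -901088.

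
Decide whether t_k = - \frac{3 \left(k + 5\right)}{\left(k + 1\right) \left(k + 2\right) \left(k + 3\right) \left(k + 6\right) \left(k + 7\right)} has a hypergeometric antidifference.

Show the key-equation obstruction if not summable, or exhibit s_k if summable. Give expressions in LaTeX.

Yes. s_k = \frac{k \left(- k^{2} - 9 k - 20\right)}{12 \left(k^{3} + 9 k^{2} + 20 k + 12\right)}.

t_(k+1)/t_k = (k + 1)*(k + 6)**2/((k + 4)*(k + 5)*(k + 8)).
Take A(k)=k + 1, B(k)=k + 8, C(k)=k**3 + 14*k**2 + 65*k + 100.
Need (k + 1)·f(k+1) − (k + 7)·f(k) = k**3 + 14*k**2 + 65*k + 100.
deg f ≤ 6 (via 1,1,3).
Match coefficients ⇒ f(k) = k*(k + 3)*(k + 4)**2*(k + 5)**2/36.
Then R = B(k−1)f/C = k*(k + 3)*(k + 4)*(k + 7)/36, so s_k = R(k)·t_k = k*(-k**2 - 9*k - 20)/(12*(k**3 + 9*k**2 + 20*k + 12)).
Check: Δs_k = 3*(-k - 5)/(k**5 + 19*k**4 + 131*k**3 + 401*k**2 + 540*k + 252). ✓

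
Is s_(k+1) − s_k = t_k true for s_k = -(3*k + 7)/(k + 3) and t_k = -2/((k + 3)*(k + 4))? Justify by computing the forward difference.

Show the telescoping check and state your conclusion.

s_(k+1) = (-3*k - 10)/(k + 4)
s_(k+1) − s_k = -2/(k**2 + 7*k + 12)
(s_(k+1) − s_k) − t_k = 0

valid; difference matches t_k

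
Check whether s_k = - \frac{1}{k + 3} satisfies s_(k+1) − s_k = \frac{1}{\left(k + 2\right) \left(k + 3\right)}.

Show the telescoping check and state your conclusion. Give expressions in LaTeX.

Invalid: residual - \frac{2}{k^{3} + 9 k^{2} + 26 k + 24} ≠ 0.

s_(k+1) = -1/(k + 4)
s_(k+1) − s_k = 1/((k + 3)*(k + 4))
(s_(k+1) − s_k) − t_k = -2/(k**3 + 9*k**2 + 26*k + 24)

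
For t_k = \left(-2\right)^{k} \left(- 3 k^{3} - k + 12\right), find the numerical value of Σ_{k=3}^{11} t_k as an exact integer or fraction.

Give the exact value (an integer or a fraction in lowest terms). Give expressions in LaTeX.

Ratio r(k) = 2*(-k - 3*(k + 1)**3 + 11)/(3*k**3 + k - 12).
So A=-2 and B=1, with C=k**3 + k/3 - 4.
Solve (-2)·f(k+1) − (1)·f(k) = k**3 + k/3 - 4.
d = 3 from the (0,0,3) case.
Solve for f: f(k) = -(k**3 - 2*k**2 + k - 4)/3 (degree 3 ≤ 3).
Certificate R = B(k−1)f/C = -(k**3 - 2*k**2 + k - 4)/(3*k**3 + k - 12) gives s_k = (-2)**k*(k**3 - 2*k**2 + k - 4).
Verify: (-2)**k*(-3*k**3 - k + 12) matches t_k.
Telescoping: Σ = s_(12) − s_(3) = 5931008 − (-64) = 5931072.

Σ = 5931072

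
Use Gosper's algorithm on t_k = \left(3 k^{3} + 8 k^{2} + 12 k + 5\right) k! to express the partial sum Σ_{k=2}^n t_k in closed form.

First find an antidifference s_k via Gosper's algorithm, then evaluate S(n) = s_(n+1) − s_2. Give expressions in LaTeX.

S(n) = 3 n^{3} n! + 11 n^{2} n! + 14 n n! + 6 n! - 34

r(k) = (3*k**4 + 20*k**3 + 54*k**2 + 65*k + 28)/(3*k**3 + 8*k**2 + 12*k + 5) after simplifying.
Normal form (A,B,C) = (k + 1, 1, k**3 + 8*k**2/3 + 4*k + 5/3).
Solve (k + 1)·f(k+1) − (1)·f(k) = k**3 + 8*k**2/3 + 4*k + 5/3.
deg f ≤ 2 (via 1,0,3).
Match coefficients ⇒ f(k) = (3*k**2 + 2*k + 1)/3.
Get s_k = R·t_k = (3*k**2 + 2*k + 1)*factorial(k) with R(k) = B(k−1)f(k)/C(k) = (3*k**2 + 2*k + 1)/(3*k**3 + 8*k**2 + 12*k + 5).
Δs = (3*k**3 + 8*k**2 + 12*k + 5)*factorial(k), as required.
Evaluate: s_(n+1) = (3*n**2 + 8*n + 6)*factorial(n + 1); subtract s_(2) = 34 ⇒ S(n) = 3*n**3*factorial(n) + 11*n**2*factorial(n) + 14*n*factorial(n) + 6*factorial(n) - 34.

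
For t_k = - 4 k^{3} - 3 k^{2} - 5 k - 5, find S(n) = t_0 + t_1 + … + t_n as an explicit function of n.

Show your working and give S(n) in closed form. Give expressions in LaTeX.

r(k) = (4*k**3 + 15*k**2 + 23*k + 17)/(4*k**3 + 3*k**2 + 5*k + 5) after simplifying.
So A=1 and B=1, with C=k**3 + 3*k**2/4 + 5*k/4 + 5/4.
Need (1)·f(k+1) − (1)·f(k) = k**3 + 3*k**2/4 + 5*k/4 + 5/4.
d = 4 from the (0,0,3) case.
Match coefficients ⇒ f(k) = k*(k**3 - k**2 + 2*k + 3)/4.
Then R = B(k−1)f/C = k*(k**3 - k**2 + 2*k + 3)/(4*k**3 + 3*k**2 + 5*k + 5), so s_k = R(k)·t_k = k*(-k**3 + k**2 - 2*k - 3).
Δs = -4*k**3 - 3*k**2 - 5*k - 5, as required.
s_(n+1) = -n**4 - 3*n**3 - 5*n**2 - 8*n - 5 and s_(0) = 0, so S(n) = -n**4 - 3*n**3 - 5*n**2 - 8*n - 5.

S(n) = - n^{4} - 3 n^{3} - 5 n^{2} - 8 n - 5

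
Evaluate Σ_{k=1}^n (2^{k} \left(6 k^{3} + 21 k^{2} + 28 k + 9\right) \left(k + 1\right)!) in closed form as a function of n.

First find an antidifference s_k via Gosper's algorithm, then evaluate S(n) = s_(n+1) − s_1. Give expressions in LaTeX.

Ratio r(k) = 2*(6*k**4 + 51*k**3 + 166*k**2 + 240*k + 128)/(6*k**3 + 21*k**2 + 28*k + 9).
Factor: A=2*k + 4; B=1; C=k**3 + 7*k**2/2 + 14*k/3 + 3/2.
Key eq: (2*k + 4)·f(k+1) = (1)·f(k) + (k**3 + 7*k**2/2 + 14*k/3 + 3/2).
Degrees (1,0,3) ⇒ d ≤ 2.
Coefficient equations give f(k) = (3*k**2 - 1)/6.
So s_k = (B(k−1)f/C)·t_k = ((3*k**2 - 1)/(6*k**3 + 21*k**2 + 28*k + 9))·t_k = 2**k*(3*k**2 - 1)*factorial(k + 1).
Verify: 2**k*(6*k**3 + 21*k**2 + 28*k + 9)*factorial(k + 1) matches t_k.
s_(n+1) = 2**(n + 1)*(3*n**2 + 6*n + 2)*factorial(n + 2) and s_(1) = 8, so S(n) = 6*2**n*n**4*factorial(n) + 30*2**n*n**3*factorial(n) + 52*2**n*n**2*factorial(n) + 36*2**n*n*factorial(n) + 8*2**n*factorial(n) - 8.

S(n) = 6 \cdot 2^{n} n^{4} n! + 30 \cdot 2^{n} n^{3} n! + 52 \cdot 2^{n} n^{2} n! + 36 \cdot 2^{n} n n! + 8 \cdot 2^{n} n! - 8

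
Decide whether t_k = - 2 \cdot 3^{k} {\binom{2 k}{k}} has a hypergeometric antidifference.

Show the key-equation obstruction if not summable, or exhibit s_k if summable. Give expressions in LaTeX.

No. Not Gosper-summable.

Ratio r(k) = 6*(2*k + 1)/(k + 1).
Take A(k)=12*k + 6, B(k)=k + 1, C(k)=1.
f must satisfy (12*k + 6)·f(k+1) − (k)·f(k) = 1.
d = -1 from the (1,1,0) case.
Bound -1 < 0, so the key equation has no polynomial solution.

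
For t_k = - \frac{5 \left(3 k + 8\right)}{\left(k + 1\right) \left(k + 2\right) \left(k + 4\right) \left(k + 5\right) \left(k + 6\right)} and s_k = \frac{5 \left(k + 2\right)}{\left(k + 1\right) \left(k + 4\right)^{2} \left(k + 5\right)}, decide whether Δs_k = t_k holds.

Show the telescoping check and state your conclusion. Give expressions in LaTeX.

Invalid: residual \frac{40 \left(k^{2} + 7 k + 11\right)}{k^{7} + 27 k^{6} + 303 k^{5} + 1821 k^{4} + 6276 k^{3} + 12252 k^{2} + 12320 k + 4800} ≠ 0.

s_(k+1) = 5*(k + 3)/((k + 2)*(k + 5)**2*(k + 6))
s_(k+1) − s_k = 5*((k + 1)*(k + 3)*(k + 4)**2 - (k + 2)**2*(k + 5)*(k + 6))/((k + 1)*(k + 2)*(k + 4)**2*(k + 5)**2*(k + 6))
(s_(k+1) − s_k) − t_k = 40*(k**2 + 7*k + 11)/(k**7 + 27*k**6 + 303*k**5 + 1821*k**4 + 6276*k**3 + 12252*k**2 + 12320*k + 4800)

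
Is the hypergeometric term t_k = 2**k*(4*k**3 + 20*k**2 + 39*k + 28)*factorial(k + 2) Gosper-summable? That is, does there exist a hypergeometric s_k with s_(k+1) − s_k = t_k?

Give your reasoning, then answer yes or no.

r(k) = 2*(4*k**4 + 44*k**3 + 187*k**2 + 364*k + 273)/(4*k**3 + 20*k**2 + 39*k + 28) after simplifying.
So A=2*k + 6 and B=1, with C=k**3 + 5*k**2 + 39*k/4 + 7.
Key eq: (2*k + 6)·f(k+1) = (1)·f(k) + (k**3 + 5*k**2 + 39*k/4 + 7).
Degrees (1,0,3) ⇒ d ≤ 2.
Match coefficients ⇒ f(k) = (2*k**2 + k + 2)/4.
Get s_k = R·t_k = 2**k*(2*k**2 + k + 2)*factorial(k + 2) with R(k) = B(k−1)f(k)/C(k) = (2*k**2 + k + 2)/(4*k**3 + 20*k**2 + 39*k + 28).
Δs = 2**k*(4*k**3 + 20*k**2 + 39*k + 28)*factorial(k + 2), as required.

Yes. s_k = 2**k*(2*k**2 + k + 2)*factorial(k + 2).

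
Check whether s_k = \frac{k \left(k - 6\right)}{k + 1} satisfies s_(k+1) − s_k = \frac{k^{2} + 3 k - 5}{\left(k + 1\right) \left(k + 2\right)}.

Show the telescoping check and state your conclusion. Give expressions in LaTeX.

valid (s_(k+1) − s_k reduces to t_k)

s_(k+1) = (k - 5)*(k + 1)/(k + 2)
s_(k+1) − s_k = (k**2 + 3*k - 5)/(k**2 + 3*k + 2)
(s_(k+1) − s_k) − t_k = 0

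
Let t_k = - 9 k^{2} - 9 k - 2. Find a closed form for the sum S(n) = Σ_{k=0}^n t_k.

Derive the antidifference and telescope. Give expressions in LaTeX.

S(n) = - 3 n^{3} - 9 n^{2} - 8 n - 2

Compute t_(k+1)/t_k: get (9*k**2 + 27*k + 20)/(9*k**2 + 9*k + 2).
Take A(k)=1, B(k)=1, C(k)=k**2 + k + 2/9.
Key eq: (1)·f(k+1) = (1)·f(k) + (k**2 + k + 2/9).
Bound: deg f ≤ 3.
Solve for f: f(k) = k*(3*k**2 - 1)/9 (degree 3 ≤ 3).
Get s_k = R·t_k = -3*k**3 + k with R(k) = B(k−1)f(k)/C(k) = k*(3*k**2 - 1)/((3*k + 1)*(3*k + 2)).
Verify: -9*k**2 - 9*k - 2 matches t_k.
s_(n+1) = -3*n**3 - 9*n**2 - 8*n - 2 and s_(0) = 0, so S(n) = -3*n**3 - 9*n**2 - 8*n - 2.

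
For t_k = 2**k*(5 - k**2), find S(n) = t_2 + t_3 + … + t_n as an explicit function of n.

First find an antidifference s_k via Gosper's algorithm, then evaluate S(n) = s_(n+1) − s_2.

Step 1: r(k) = 2*((k + 1)**2 - 5)/(k**2 - 5).
A = 2, B = 1, C = k**2 - 5.
Key eq: (2)·f(k+1) = (1)·f(k) + (k**2 - 5).
Degrees (0,0,2) ⇒ d ≤ 2.
Solving with deg f ≤ 2: f(k) = k**2 - 4*k + 1.
So s_k = (B(k−1)f/C)·t_k = ((k**2 - 4*k + 1)/(k**2 - 5))·t_k = 2**k*(-k**2 + 4*k - 1).
s_(k+1) − s_k = 2**k*(5 - k**2) = t_k.
Σ_(k=2)^n t_k = s_(n+1) − s_(2) = (2**(n + 1)*(-n**2 + 2*n + 2)) − (12), i.e. -2*2**n*n**2 + 4*2**n*n + 4*2**n - 12.

S(n) = -2*2**n*n**2 + 4*2**n*n + 4*2**n - 12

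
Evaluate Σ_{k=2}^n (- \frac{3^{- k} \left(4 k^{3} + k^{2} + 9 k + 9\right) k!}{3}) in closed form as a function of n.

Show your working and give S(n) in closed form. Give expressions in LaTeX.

S(n) = 3^{- n - 2} \left(32 \cdot 3^{n} - 12 n^{3} n! - 39 n^{2} n! - 36 n n! - 9 n!\right)

The ratio is (k + 1)*(9*k + 4*(k + 1)**3 + (k + 1)**2 + 18)/(3*(4*k**3 + k**2 + 9*k + 9)).
So A=k/3 + 1/3 and B=1, with C=k**3 + k**2/4 + 9*k/4 + 9/4.
Set up (k/3 + 1/3)·f(k+1) − (1)·f(k) − (k**3 + k**2/4 + 9*k/4 + 9/4) = 0.
Bound: deg f ≤ 2.
A polynomial solution: f(k) = 3*(4*k**2 + k - 2)/4.
Certificate R = B(k−1)f/C = 3*(4*k**2 + k - 2)/(4*k**3 + k**2 + 9*k + 9) gives s_k = -(4*k**2 + k - 2)*factorial(k)/3**k.
Check: Δs_k = -(4*k**3 + k**2 + 9*k + 9)*factorial(k)/(3*3**k). ✓
Evaluate: s_(n+1) = -3**(-n - 1)*(4*n**2 + 9*n + 3)*factorial(n + 1); subtract s_(2) = -32/9 ⇒ S(n) = 3**(-n - 2)*(32*3**n - 12*n**3*factorial(n) - 39*n**2*factorial(n) - 36*n*factorial(n) - 9*factorial(n)).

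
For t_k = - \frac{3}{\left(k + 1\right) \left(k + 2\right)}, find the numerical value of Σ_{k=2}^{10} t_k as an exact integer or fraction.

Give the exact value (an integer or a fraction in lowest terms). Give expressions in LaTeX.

Step 1: r(k) = (k + 1)/(k + 3).
Factor: A=k + 1; B=k + 3; C=1.
Need (k + 1)·f(k+1) − (k + 2)·f(k) = 1.
deg f ≤ 1 (via 1,1,0).
Solve for f: f(k) = k (degree 1 ≤ 1).
Then R = B(k−1)f/C = k*(k + 2), so s_k = R(k)·t_k = -3*k/(k + 1).
Verify: -3/(k**2 + 3*k + 2) matches t_k.
Sum = s_(11) − s_(2); s_(11) = -11/4, s_(2) = -2 ⇒ -3/4.

Σ = -3/4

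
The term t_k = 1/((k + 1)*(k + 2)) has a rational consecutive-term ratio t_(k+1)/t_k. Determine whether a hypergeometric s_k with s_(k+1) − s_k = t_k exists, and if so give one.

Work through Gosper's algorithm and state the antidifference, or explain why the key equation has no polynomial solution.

s_k = k/(k + 1)

Ratio r(k) = (k + 1)/(k + 3).
Normal form (A,B,C) = (k + 1, k + 3, 1).
f must satisfy (k + 1)·f(k+1) − (k + 2)·f(k) = 1.
Bound: deg f ≤ 1.
Solving with deg f ≤ 1: f(k) = k.
R(k) = B(k−1)·f(k)/C(k) = k*(k + 2); s_k = R·t_k = k/(k + 1).
Verify: 1/(k**2 + 3*k + 2) matches t_k.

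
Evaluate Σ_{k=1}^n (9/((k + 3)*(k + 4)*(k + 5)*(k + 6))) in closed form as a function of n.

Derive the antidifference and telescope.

t_(k+1)/t_k = (k + 3)/(k + 7).
Take A(k)=k + 3, B(k)=k + 7, C(k)=1.
Solve (k + 3)·f(k+1) − (k + 6)·f(k) = 1.
deg f ≤ 3 (via 1,1,0).
Match coefficients ⇒ f(k) = k*(k**2 + 12*k + 47)/180.
Get s_k = R·t_k = k*(k**2 + 12*k + 47)/(20*(k + 3)*(k + 4)*(k + 5)) with R(k) = B(k−1)f(k)/C(k) = k*(k + 6)*(k**2 + 12*k + 47)/180.
Verify: 9/(k**4 + 18*k**3 + 119*k**2 + 342*k + 360) matches t_k.
Evaluate: s_(n+1) = (n**3 + 15*n**2 + 74*n + 60)/(20*(n**3 + 15*n**2 + 74*n + 120)); subtract s_(1) = 1/40 ⇒ S(n) = n*(n**2 + 15*n + 74)/(40*(n**3 + 15*n**2 + 74*n + 120)).

S(n) = n*(n**2 + 15*n + 74)/(40*(n**3 + 15*n**2 + 74*n + 120))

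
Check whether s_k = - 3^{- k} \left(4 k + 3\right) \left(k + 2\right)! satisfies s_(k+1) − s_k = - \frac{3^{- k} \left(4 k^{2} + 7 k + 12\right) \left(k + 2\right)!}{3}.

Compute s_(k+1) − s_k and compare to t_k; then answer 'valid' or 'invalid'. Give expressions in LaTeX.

Valid — Δs_k = t_k.

s_(k+1) = -(4*k + 7)*factorial(k + 3)/(3*3**k)
s_(k+1) − s_k = -(4*k**2 + 7*k + 12)*factorial(k + 2)/(3*3**k)
(s_(k+1) − s_k) − t_k = 0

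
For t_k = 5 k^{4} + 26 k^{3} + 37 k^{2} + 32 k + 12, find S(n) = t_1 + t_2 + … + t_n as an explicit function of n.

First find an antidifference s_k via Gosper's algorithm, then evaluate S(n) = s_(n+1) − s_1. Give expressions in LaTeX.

S(n) = n \left(n^{4} + 9 n^{3} + 27 n^{2} + 41 n + 34\right)

t_(k+1)/t_k = (5*k**4 + 46*k**3 + 145*k**2 + 204*k + 112)/(5*k**4 + 26*k**3 + 37*k**2 + 32*k + 12).
So A=1 and B=1, with C=k**4 + 26*k**3/5 + 37*k**2/5 + 32*k/5 + 12/5.
Solve (1)·f(k+1) − (1)·f(k) = k**4 + 26*k**3/5 + 37*k**2/5 + 32*k/5 + 12/5.
d = 5 from the (0,0,4) case.
A polynomial solution: f(k) = k*(k**4 + 4*k**3 + k**2 + 4*k + 2)/5.
Then R = B(k−1)f/C = k*(k**4 + 4*k**3 + k**2 + 4*k + 2)/(5*k**4 + 26*k**3 + 37*k**2 + 32*k + 12), so s_k = R(k)·t_k = k*(k**4 + 4*k**3 + k**2 + 4*k + 2).
Check: Δs_k = 5*k**4 + 26*k**3 + 37*k**2 + 32*k + 12. ✓
s_(n+1) = n**5 + 9*n**4 + 27*n**3 + 41*n**2 + 34*n + 12 and s_(1) = 12, so S(n) = n*(n**4 + 9*n**3 + 27*n**2 + 41*n + 34).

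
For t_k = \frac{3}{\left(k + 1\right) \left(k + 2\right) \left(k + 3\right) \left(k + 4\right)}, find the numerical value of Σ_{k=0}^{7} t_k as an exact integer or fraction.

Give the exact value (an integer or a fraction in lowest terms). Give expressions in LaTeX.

Ratio r(k) = (k + 1)/(k + 5).
Normal form (A,B,C) = (k + 1, k + 5, 1).
Set up (k + 1)·f(k+1) − (k + 4)·f(k) − (1) = 0.
From deg A=1, deg B=1, deg C=0: d=3.
Solve for f: f(k) = k*(k**2 + 6*k + 11)/18 (degree 3 ≤ 3).
R(k) = B(k−1)·f(k)/C(k) = k*(k + 4)*(k**2 + 6*k + 11)/18; s_k = R·t_k = k*(k**2 + 6*k + 11)/(6*(k + 1)*(k + 2)*(k + 3)).
Check: Δs_k = 3/(k**4 + 10*k**3 + 35*k**2 + 50*k + 24). ✓
Σ_(k=0)^(7) t_k = s_(8) − s_(0) = 82/495 − (0) = 82/495.

Σ = 82/495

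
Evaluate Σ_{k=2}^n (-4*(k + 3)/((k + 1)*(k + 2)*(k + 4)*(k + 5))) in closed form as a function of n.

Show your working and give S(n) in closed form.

S(n) = (-n**2 - 7*n + 8)/(9*(n**2 + 7*n + 10))

Ratio r(k) = (k + 1)*(k + 4)**2/((k + 3)**2*(k + 6)).
Normal form (A,B,C) = (k + 1, k + 6, k**2 + 6*k + 9).
Key eq: (k + 1)·f(k+1) = (k + 5)·f(k) + (k**2 + 6*k + 9).
deg f ≤ 4 (via 1,1,2).
Match coefficients ⇒ f(k) = k*(k + 2)*(k + 3)*(k + 5)/8.
Get s_k = R·t_k = k*(-k - 5)/(2*(k**2 + 5*k + 4)) with R(k) = B(k−1)f(k)/C(k) = k*(k + 2)*(k + 5)**2/(8*(k + 3)).
Δs = 4*(-k - 3)/(k**4 + 12*k**3 + 49*k**2 + 78*k + 40), as required.
Evaluate: s_(n+1) = (-n**2 - 7*n - 6)/(2*(n**2 + 7*n + 10)); subtract s_(2) = -7/18 ⇒ S(n) = (-n**2 - 7*n + 8)/(9*(n**2 + 7*n + 10)).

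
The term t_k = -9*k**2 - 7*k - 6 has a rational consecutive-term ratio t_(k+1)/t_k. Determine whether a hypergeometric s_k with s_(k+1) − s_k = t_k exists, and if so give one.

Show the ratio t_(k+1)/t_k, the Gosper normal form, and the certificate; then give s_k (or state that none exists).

Step 1: r(k) = (9*k**2 + 25*k + 22)/(9*k**2 + 7*k + 6).
Factor: A=1; B=1; C=k**2 + 7*k/9 + 2/3.
f must satisfy (1)·f(k+1) − (1)·f(k) = k**2 + 7*k/9 + 2/3.
deg f ≤ 3 (via 0,0,2).
Solving with deg f ≤ 3: f(k) = k*(3*k**2 - k + 4)/9.
Get s_k = R·t_k = k*(-3*k**2 + k - 4) with R(k) = B(k−1)f(k)/C(k) = k*(3*k**2 - k + 4)/(9*k**2 + 7*k + 6).
s_(k+1) − s_k = -9*k**2 - 7*k - 6 = t_k.

s_k = k*(-3*k**2 + k - 4)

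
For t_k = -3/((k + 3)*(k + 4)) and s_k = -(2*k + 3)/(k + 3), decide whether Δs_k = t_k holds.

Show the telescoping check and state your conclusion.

s_(k+1) = (-2*k - 5)/(k + 4)
s_(k+1) − s_k = -3/(k**2 + 7*k + 12)
(s_(k+1) − s_k) − t_k = 0

Valid: the claim telescopes to t_k.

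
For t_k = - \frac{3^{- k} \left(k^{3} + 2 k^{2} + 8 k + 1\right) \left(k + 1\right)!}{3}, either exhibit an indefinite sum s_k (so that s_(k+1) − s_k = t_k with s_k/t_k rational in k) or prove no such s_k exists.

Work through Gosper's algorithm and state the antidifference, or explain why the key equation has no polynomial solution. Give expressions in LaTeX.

t_(k+1)/t_k = (k**4 + 7*k**3 + 25*k**2 + 42*k + 24)/(3*(k**3 + 2*k**2 + 8*k + 1)).
Factor: A=k/3 + 2/3; B=1; C=k**3 + 2*k**2 + 8*k + 1.
f must satisfy (k/3 + 2/3)·f(k+1) − (1)·f(k) = k**3 + 2*k**2 + 8*k + 1.
d = 2 from the (1,0,3) case.
A polynomial solution: f(k) = 3*(k**2 + k + 3).
So s_k = (B(k−1)f/C)·t_k = (3*(k**2 + k + 3)/(k**3 + 2*k**2 + 8*k + 1))·t_k = -(k**2 + k + 3)*factorial(k + 1)/3**k.
Verify: -(k**3 + 2*k**2 + 8*k + 1)*factorial(k + 1)/(3*3**k) matches t_k.

s_k = - 3^{- k} \left(k^{2} + k + 3\right) \left(k + 1\right)!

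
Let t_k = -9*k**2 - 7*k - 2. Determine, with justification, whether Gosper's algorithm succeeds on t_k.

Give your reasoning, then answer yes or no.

Yes. s_k = k**2*(1 - 3*k).

The ratio is (9*k**2 + 25*k + 18)/(9*k**2 + 7*k + 2).
Gosper form: A/B · C(k+1)/C(k) with A=1, B=1, C=k**2 + 7*k/9 + 2/9.
Need (1)·f(k+1) − (1)·f(k) = k**2 + 7*k/9 + 2/9.
Bound: deg f ≤ 3.
Solving with deg f ≤ 3: f(k) = k**2*(3*k - 1)/9.
R(k) = B(k−1)·f(k)/C(k) = k**2*(3*k - 1)/(9*k**2 + 7*k + 2); s_k = R·t_k = k**2*(1 - 3*k).
Δs = -9*k**2 - 7*k - 2, as required.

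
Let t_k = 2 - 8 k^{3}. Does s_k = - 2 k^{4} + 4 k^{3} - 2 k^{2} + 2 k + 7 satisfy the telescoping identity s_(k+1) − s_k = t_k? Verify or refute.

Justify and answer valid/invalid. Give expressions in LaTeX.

s_(k+1) = -2*k**4 - 4*k**3 - 2*k**2 + 2*k + 9
s_(k+1) − s_k = 2 - 8*k**3
(s_(k+1) − s_k) − t_k = 0

valid (s_(k+1) − s_k reduces to t_k)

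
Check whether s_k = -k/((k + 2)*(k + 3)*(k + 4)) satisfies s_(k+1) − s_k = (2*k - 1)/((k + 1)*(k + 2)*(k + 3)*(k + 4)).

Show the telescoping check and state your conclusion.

s_(k+1) = (-k - 1)/((k + 3)*(k + 4)*(k + 5))
s_(k+1) − s_k = 2*(k - 1)/(k**4 + 14*k**3 + 71*k**2 + 154*k + 120)
(s_(k+1) − s_k) − t_k = 3*(1 - 3*k)/(k**5 + 15*k**4 + 85*k**3 + 225*k**2 + 274*k + 120)

Invalid: residual 3*(1 - 3*k)/(k**5 + 15*k**4 + 85*k**3 + 225*k**2 + 274*k + 120) ≠ 0.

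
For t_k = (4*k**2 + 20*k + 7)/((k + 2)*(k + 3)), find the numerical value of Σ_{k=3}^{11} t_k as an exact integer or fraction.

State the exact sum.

Σ = 2367/70

r(k) = (k + 2)*(20*k + 4*(k + 1)**2 + 27)/((k + 4)*(4*k**2 + 20*k + 7)) after simplifying.
Normal form (A,B,C) = (k + 2, k + 4, k**2 + 5*k + 7/4).
Need (k + 2)·f(k+1) − (k + 3)·f(k) = k**2 + 5*k + 7/4.
From deg A=1, deg B=1, deg C=2: d=2.
Match coefficients ⇒ f(k) = k*(8*k - 1)/8.
Then R = B(k−1)f/C = k*(k + 3)*(8*k - 1)/(2*(4*k**2 + 20*k + 7)), so s_k = R(k)·t_k = k*(8*k - 1)/(2*(k + 2)).
Check: Δs_k = (4*k**2 + 20*k + 7)/(k**2 + 5*k + 6). ✓
Sum = s_(12) − s_(3); s_(12) = 285/7, s_(3) = 69/10 ⇒ 2367/70.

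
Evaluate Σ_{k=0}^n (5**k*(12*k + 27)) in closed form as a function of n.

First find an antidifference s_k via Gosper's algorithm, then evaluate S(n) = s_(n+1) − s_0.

S(n) = 15*5**n*n + 30*5**n - 3

r(k) = 5*(4*k + 13)/(4*k + 9) after simplifying.
So A=5 and B=1, with C=k + 9/4.
Key eq: (5)·f(k+1) = (1)·f(k) + (k + 9/4).
From deg A=0, deg B=0, deg C=1: d=1.
Match coefficients ⇒ f(k) = (k + 1)/4.
R(k) = B(k−1)·f(k)/C(k) = (k + 1)/(4*k + 9); s_k = R·t_k = 3*5**k*(k + 1).
Verify: 5**k*(12*k + 27) matches t_k.
s_(n+1) = 15*5**n*(n + 2) and s_(0) = 3, so S(n) = 15*5**n*n + 30*5**n - 3.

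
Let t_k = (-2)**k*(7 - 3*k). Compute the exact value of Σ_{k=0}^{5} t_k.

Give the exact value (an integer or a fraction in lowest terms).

Compute t_(k+1)/t_k: get 2*(4 - 3*k)/(3*k - 7).
So A=-2 and B=1, with C=k - 7/3.
f must satisfy (-2)·f(k+1) − (1)·f(k) = k - 7/3.
deg f ≤ 1 (via 0,0,1).
Solve for f: f(k) = -(k - 3)/3 (degree 1 ≤ 1).
So s_k = (B(k−1)f/C)·t_k = (-(k - 3)/(3*k - 7))·t_k = (-2)**k*(k - 3).
Verify: (-2)**k*(7 - 3*k) matches t_k.
Σ_(k=0)^(5) t_k = s_(6) − s_(0) = 192 − (-3) = 195.

Σ = 195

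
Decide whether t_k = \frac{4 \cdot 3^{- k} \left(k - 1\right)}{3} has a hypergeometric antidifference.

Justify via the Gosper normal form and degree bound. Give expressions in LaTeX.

Yes. s_k = 3^{- k} \left(1 - 2 k\right).

The ratio is k/(3*(k - 1)).
A = 1/3, B = 1, C = k - 1.
Solve (1/3)·f(k+1) − (1)·f(k) = k - 1.
From deg A=0, deg B=0, deg C=1: d=1.
Coefficient equations give f(k) = -3*(2*k - 1)/4.
So s_k = (B(k−1)f/C)·t_k = (-3*(2*k - 1)/(4*(k - 1)))·t_k = (1 - 2*k)/3**k.
s_(k+1) − s_k = 4*(k - 1)/(3*3**k) = t_k.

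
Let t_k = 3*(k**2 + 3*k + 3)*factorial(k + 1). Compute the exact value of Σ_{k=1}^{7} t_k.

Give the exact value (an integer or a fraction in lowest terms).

t_(k+1)/t_k = (k + 2)*(3*k + (k + 1)**2 + 6)/(k**2 + 3*k + 3).
A = k + 2, B = 1, C = k**2 + 3*k + 3.
Set up (k + 2)·f(k+1) − (1)·f(k) − (k**2 + 3*k + 3) = 0.
Bound: deg f ≤ 1.
Solve for f: f(k) = k + 1 (degree 1 ≤ 1).
So s_k = (B(k−1)f/C)·t_k = ((k + 1)/(k**2 + 3*k + 3))·t_k = 3*(k + 1)*factorial(k + 1).
Verify: 3*(k**2 + 3*k + 3)*factorial(k + 1) matches t_k.
Telescoping: Σ = s_(8) − s_(1) = 9797760 − (12) = 9797748.

Σ = 9797748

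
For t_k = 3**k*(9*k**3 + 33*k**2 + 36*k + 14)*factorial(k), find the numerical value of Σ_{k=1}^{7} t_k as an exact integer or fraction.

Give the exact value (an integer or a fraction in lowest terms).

Σ = 56611457268

Ratio r(k) = 3*(9*k**4 + 69*k**3 + 189*k**2 + 221*k + 92)/(9*k**3 + 33*k**2 + 36*k + 14).
A = 3*k + 3, B = 1, C = k**3 + 11*k**2/3 + 4*k + 14/9.
Solve (3*k + 3)·f(k+1) − (1)·f(k) = k**3 + 11*k**2/3 + 4*k + 14/9.
Bound: deg f ≤ 2.
Match coefficients ⇒ f(k) = (3*k**2 + 3*k - 2)/9.
Certificate R = B(k−1)f/C = (3*k**2 + 3*k - 2)/(9*k**3 + 33*k**2 + 36*k + 14) gives s_k = 3**k*(3*k**2 + 3*k - 2)*factorial(k).
Δs = 3**k*(9*k**3 + 33*k**2 + 36*k + 14)*factorial(k), as required.
Evaluate s at k=8 and k=1: 56611457280 and 12; difference 56611457268.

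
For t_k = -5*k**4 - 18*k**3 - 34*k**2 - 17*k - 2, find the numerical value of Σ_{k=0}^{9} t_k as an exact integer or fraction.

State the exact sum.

Σ = -123590

r(k) = (5*k**4 + 38*k**3 + 118*k**2 + 159*k + 76)/(5*k**4 + 18*k**3 + 34*k**2 + 17*k + 2) after simplifying.
A = 1, B = 1, C = k**4 + 18*k**3/5 + 34*k**2/5 + 17*k/5 + 2/5.
Solve (1)·f(k+1) − (1)·f(k) = k**4 + 18*k**3/5 + 34*k**2/5 + 17*k/5 + 2/5.
From deg A=0, deg B=0, deg C=4: d=5.
Match coefficients ⇒ f(k) = k*(k**4 + 2*k**3 + 4*k**2 - 4*k - 1)/5.
Certificate R = B(k−1)f/C = k*(k**4 + 2*k**3 + 4*k**2 - 4*k - 1)/(5*k**4 + 18*k**3 + 34*k**2 + 17*k + 2) gives s_k = k*(-k**4 - 2*k**3 - 4*k**2 + 4*k + 1).
Δs = -5*k**4 - 18*k**3 - 34*k**2 - 17*k - 2, as required.
Telescoping: Σ = s_(10) − s_(0) = -123590 − (0) = -123590.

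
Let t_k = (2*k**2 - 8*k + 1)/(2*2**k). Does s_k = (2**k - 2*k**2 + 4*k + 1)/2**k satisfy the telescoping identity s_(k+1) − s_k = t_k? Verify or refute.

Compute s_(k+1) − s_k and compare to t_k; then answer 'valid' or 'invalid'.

s_(k+1) = 1 - k**2/2**k + 3/(2*2**k)
s_(k+1) − s_k = (2*k**2 - 8*k + 1)/(2*2**k)
(s_(k+1) − s_k) − t_k = 0

Valid — Δs_k = t_k.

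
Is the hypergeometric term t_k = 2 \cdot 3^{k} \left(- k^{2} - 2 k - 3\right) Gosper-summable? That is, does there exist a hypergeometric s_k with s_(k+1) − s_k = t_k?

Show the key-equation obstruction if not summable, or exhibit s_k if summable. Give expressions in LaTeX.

r(k) = 3*(k**2 + 4*k + 6)/(k**2 + 2*k + 3) after simplifying.
So A=3 and B=1, with C=k**2 + 2*k + 3.
Key eq: (3)·f(k+1) = (1)·f(k) + (k**2 + 2*k + 3).
From deg A=0, deg B=0, deg C=2: d=2.
Solving with deg f ≤ 2: f(k) = (k**2 - k + 3)/2.
Get s_k = R·t_k = 3**k*(-k**2 + k - 3) with R(k) = B(k−1)f(k)/C(k) = (k**2 - k + 3)/(2*(k**2 + 2*k + 3)).
s_(k+1) − s_k = 2*3**k*(-k**2 - 2*k - 3) = t_k.

Yes. s_k = 3^{k} \left(- k^{2} + k - 3\right).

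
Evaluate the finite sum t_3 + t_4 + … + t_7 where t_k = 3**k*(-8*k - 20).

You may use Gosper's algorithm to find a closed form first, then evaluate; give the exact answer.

Σ = -235764

t_(k+1)/t_k = 3*(2*k + 7)/(2*k + 5).
A = 3, B = 1, C = k + 5/2.
f must satisfy (3)·f(k+1) − (1)·f(k) = k + 5/2.
From deg A=0, deg B=0, deg C=1: d=1.
Solve for f: f(k) = (k + 1)/2 (degree 1 ≤ 1).
Get s_k = R·t_k = -4*3**k*(k + 1) with R(k) = B(k−1)f(k)/C(k) = (k + 1)/(2*k + 5).
Δs = 3**k*(-8*k - 20), as required.
Σ_(k=3)^(7) t_k = s_(8) − s_(3) = -236196 − (-432) = -235764.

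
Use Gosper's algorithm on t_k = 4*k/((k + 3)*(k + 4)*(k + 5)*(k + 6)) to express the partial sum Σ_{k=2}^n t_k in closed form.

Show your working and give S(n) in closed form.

S(n) = (n**3 + 15*n**2 + 4*n - 20)/(35*(n**3 + 15*n**2 + 74*n + 120))

Ratio r(k) = (k + 1)*(k + 3)/(k*(k + 7)).
Gosper form: A/B · C(k+1)/C(k) with A=k + 3, B=k + 7, C=k.
Key eq: (k + 3)·f(k+1) = (k + 6)·f(k) + (k).
Degrees (1,1,1) ⇒ d ≤ 3.
A polynomial solution: f(k) = k*(k - 1)*(k + 13)/120.
R(k) = B(k−1)·f(k)/C(k) = (k - 1)*(k + 6)*(k + 13)/120; s_k = R·t_k = k*(k**2 + 12*k - 13)/(30*(k + 3)*(k + 4)*(k + 5)).
Check: Δs_k = 4*k/(k**4 + 18*k**3 + 119*k**2 + 342*k + 360). ✓
s_(n+1) = n*(n**2 + 15*n + 14)/(30*(n**3 + 15*n**2 + 74*n + 120)) and s_(2) = 1/210, so S(n) = (n**3 + 15*n**2 + 4*n - 20)/(35*(n**3 + 15*n**2 + 74*n + 120)).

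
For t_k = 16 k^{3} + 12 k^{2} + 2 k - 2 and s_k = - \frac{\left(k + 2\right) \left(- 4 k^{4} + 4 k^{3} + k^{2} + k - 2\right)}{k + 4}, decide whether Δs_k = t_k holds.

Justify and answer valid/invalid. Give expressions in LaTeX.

Invalid: residual \frac{2 \left(- 12 k^{4} - 80 k^{3} - 51 k^{2} - 7 k + 10\right)}{k^{2} + 9 k + 20} ≠ 0.

s_(k+1) = k*(4*k**4 + 24*k**3 + 47*k**2 + 34*k + 3)/(k + 5)
s_(k+1) − s_k = 2*(8*k**5 + 66*k**4 + 135*k**3 + 77*k**2 + 4*k - 10)/(k**2 + 9*k + 20)
(s_(k+1) − s_k) − t_k = 2*(-12*k**4 - 80*k**3 - 51*k**2 - 7*k + 10)/(k**2 + 9*k + 20)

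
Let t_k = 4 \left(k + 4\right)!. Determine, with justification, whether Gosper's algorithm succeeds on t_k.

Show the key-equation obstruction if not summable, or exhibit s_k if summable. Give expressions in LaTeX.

r(k) = k + 5 after simplifying.
A = k + 5, B = 1, C = 1.
Solve (k + 5)·f(k+1) − (1)·f(k) = 1.
d = -1 from the (1,0,0) case.
deg f ≤ -1 is impossible — no certificate.

No — t_k has no hypergeometric antidifference.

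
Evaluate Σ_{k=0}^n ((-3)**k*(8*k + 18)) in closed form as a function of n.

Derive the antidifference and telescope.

S(n) = 6*(-3)**n*n + 15*(-3)**n + 3

Compute t_(k+1)/t_k: get 3*(-4*k - 13)/(4*k + 9).
Normal form (A,B,C) = (-3, 1, k + 9/4).
Key eq: (-3)·f(k+1) = (1)·f(k) + (k + 9/4).
Degrees (0,0,1) ⇒ d ≤ 1.
Match coefficients ⇒ f(k) = -(2*k + 3)/8.
So s_k = (B(k−1)f/C)·t_k = (-(2*k + 3)/(2*(4*k + 9)))·t_k = (-3)**k*(-2*k - 3).
s_(k+1) − s_k = (-3)**k*(8*k + 18) = t_k.
Telescope: S(n) = s_(n+1) − s_(0) = 3*(-3)**n*(2*n + 5) − (-3) = 6*(-3)**n*n + 15*(-3)**n + 3.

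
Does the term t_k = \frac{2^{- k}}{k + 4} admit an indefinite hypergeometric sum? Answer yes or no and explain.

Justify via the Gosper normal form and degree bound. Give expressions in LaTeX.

Step 1: r(k) = (k + 4)/(2*(k + 5)).
Normal form (A,B,C) = (k/2 + 2, k + 5, 1).
Set up (k/2 + 2)·f(k+1) − (k + 4)·f(k) − (1) = 0.
Bound: deg f ≤ -1.
d = -1 < 0 ⇒ no nonzero polynomial f; not summable.

No; the degree bound rules out any f.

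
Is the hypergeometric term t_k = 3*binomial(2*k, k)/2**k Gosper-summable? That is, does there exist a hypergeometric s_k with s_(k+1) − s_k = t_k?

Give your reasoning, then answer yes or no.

Ratio r(k) = (2*k + 1)/(k + 1).
Take A(k)=2*k + 1, B(k)=k + 1, C(k)=1.
Set up (2*k + 1)·f(k+1) − (k)·f(k) − (1) = 0.
deg f ≤ -1 (via 1,1,0).
d = -1 < 0 ⇒ no nonzero polynomial f; not summable.

No — negative degree bound, so no certificate f.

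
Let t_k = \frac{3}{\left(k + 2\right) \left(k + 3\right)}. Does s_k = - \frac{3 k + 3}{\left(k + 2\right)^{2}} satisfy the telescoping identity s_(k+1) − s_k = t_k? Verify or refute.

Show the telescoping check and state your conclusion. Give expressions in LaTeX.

s_(k+1) = 3*(-k - 2)/(k + 3)**2
s_(k+1) − s_k = 3*(k**2 + 3*k + 1)/(k**4 + 10*k**3 + 37*k**2 + 60*k + 36)
(s_(k+1) − s_k) − t_k = 3*(-2*k - 5)/(k**4 + 10*k**3 + 37*k**2 + 60*k + 36)

Invalid: residual \frac{3 \left(- 2 k - 5\right)}{k^{4} + 10 k^{3} + 37 k^{2} + 60 k + 36} ≠ 0.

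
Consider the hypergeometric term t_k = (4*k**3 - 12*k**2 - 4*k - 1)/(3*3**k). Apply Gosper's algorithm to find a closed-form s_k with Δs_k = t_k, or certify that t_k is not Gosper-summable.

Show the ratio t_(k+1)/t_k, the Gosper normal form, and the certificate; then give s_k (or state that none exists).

s_k = (-2*k**3 + 3*k**2 + 2*k + 2)/3**k

The ratio is (4*k**3 - 16*k - 13)/(3*(4*k**3 - 12*k**2 - 4*k - 1)).
So A=1/3 and B=1, with C=k**3 - 3*k**2 - k - 1/4.
f must satisfy (1/3)·f(k+1) − (1)·f(k) = k**3 - 3*k**2 - k - 1/4.
d = 3 from the (0,0,3) case.
Solve for f: f(k) = -3*(2*k**3 - 3*k**2 - 2*k - 2)/4 (degree 3 ≤ 3).
So s_k = (B(k−1)f/C)·t_k = (-3*(2*k**3 - 3*k**2 - 2*k - 2)/(4*k**3 - 12*k**2 - 4*k - 1))·t_k = (-2*k**3 + 3*k**2 + 2*k + 2)/3**k.
Check: Δs_k = (4*k**3 - 12*k**2 - 4*k - 1)/(3*3**k). ✓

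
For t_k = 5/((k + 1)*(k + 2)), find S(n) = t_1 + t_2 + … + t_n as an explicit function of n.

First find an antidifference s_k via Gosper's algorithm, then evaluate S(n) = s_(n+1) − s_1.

S(n) = 5*n/(2*(n + 2))

r(k) = (k + 1)/(k + 3) after simplifying.
Factor: A=k + 1; B=k + 3; C=1.
Set up (k + 1)·f(k+1) − (k + 2)·f(k) − (1) = 0.
Bound: deg f ≤ 1.
Solve for f: f(k) = k (degree 1 ≤ 1).
Then R = B(k−1)f/C = k*(k + 2), so s_k = R(k)·t_k = 5*k/(k + 1).
Check: Δs_k = 5/(k**2 + 3*k + 2). ✓
Evaluate: s_(n+1) = 5*(n + 1)/(n + 2); subtract s_(1) = 5/2 ⇒ S(n) = 5*n/(2*(n + 2)).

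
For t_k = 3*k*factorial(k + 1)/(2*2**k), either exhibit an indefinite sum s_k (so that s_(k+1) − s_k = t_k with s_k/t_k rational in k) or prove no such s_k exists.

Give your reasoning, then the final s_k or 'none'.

s_k = 3*factorial(k + 1)/2**k

r(k) = (k + 1)*(k + 2)/(2*k) after simplifying.
A = k/2 + 1, B = 1, C = k.
f must satisfy (k/2 + 1)·f(k+1) − (1)·f(k) = k.
From deg A=1, deg B=0, deg C=1: d=0.
Solving with deg f ≤ 0: f(k) = 2.
Then R = B(k−1)f/C = 2/k, so s_k = R(k)·t_k = 3*factorial(k + 1)/2**k.
s_(k+1) − s_k = 3*k*factorial(k + 1)/(2*2**k) = t_k.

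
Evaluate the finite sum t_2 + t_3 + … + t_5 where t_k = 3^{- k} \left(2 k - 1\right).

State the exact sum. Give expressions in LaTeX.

Σ = 52/81

Compute t_(k+1)/t_k: get (2*k + 1)/(3*(2*k - 1)).
Factor: A=1/3; B=1; C=k - 1/2.
Key eq: (1/3)·f(k+1) = (1)·f(k) + (k - 1/2).
Degrees (0,0,1) ⇒ d ≤ 1.
Match coefficients ⇒ f(k) = -3*k/2.
Get s_k = R·t_k = -3**(1 - k)*k with R(k) = B(k−1)f(k)/C(k) = -3*k/(2*k - 1).
Δs = (2*k - 1)/3**k, as required.
Σ_(k=2)^(5) t_k = s_(6) − s_(2) = -2/81 − (-2/3) = 52/81.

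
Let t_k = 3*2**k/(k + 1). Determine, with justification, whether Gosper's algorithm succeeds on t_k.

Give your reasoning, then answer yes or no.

r(k) = 2*(k + 1)/(k + 2) after simplifying.
Normal form (A,B,C) = (2*k + 2, k + 2, 1).
Key eq: (2*k + 2)·f(k+1) = (k + 1)·f(k) + (1).
deg f ≤ -1 (via 1,1,0).
d = -1 < 0 ⇒ no nonzero polynomial f; not summable.

No; the degree bound rules out any f.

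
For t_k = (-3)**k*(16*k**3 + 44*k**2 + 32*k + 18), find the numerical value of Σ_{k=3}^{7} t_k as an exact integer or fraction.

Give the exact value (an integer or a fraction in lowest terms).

Σ = -14089626

The ratio is 3*(-8*k**3 - 46*k**2 - 84*k - 55)/(8*k**3 + 22*k**2 + 16*k + 9).
Gosper form: A/B · C(k+1)/C(k) with A=-3, B=1, C=k**3 + 11*k**2/4 + 2*k + 9/8.
f must satisfy (-3)·f(k+1) − (1)·f(k) = k**3 + 11*k**2/4 + 2*k + 9/8.
Bound: deg f ≤ 3.
A polynomial solution: f(k) = -(2*k + 3)*(2*k**2 - 2*k + 1)/16.
Certificate R = B(k−1)f/C = -(2*k + 3)*(2*k**2 - 2*k + 1)/(2*(8*k**3 + 22*k**2 + 16*k + 9)) gives s_k = (-3)**k*(-4*k**3 - 2*k**2 + 4*k - 3).
s_(k+1) − s_k = (-3)**k*(16*k**3 + 44*k**2 + 32*k + 18) = t_k.
Evaluate s at k=8 and k=3: -14086467 and 3159; difference -14089626.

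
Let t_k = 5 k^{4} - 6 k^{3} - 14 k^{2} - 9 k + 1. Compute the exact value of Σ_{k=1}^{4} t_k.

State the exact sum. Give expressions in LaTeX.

Σ = 664

Compute t_(k+1)/t_k: get (5*k**4 + 14*k**3 - 2*k**2 - 35*k - 23)/(5*k**4 - 6*k**3 - 14*k**2 - 9*k + 1).
A = 1, B = 1, C = k**4 - 6*k**3/5 - 14*k**2/5 - 9*k/5 + 1/5.
f must satisfy (1)·f(k+1) − (1)·f(k) = k**4 - 6*k**3/5 - 14*k**2/5 - 9*k/5 + 1/5.
Degrees (0,0,4) ⇒ d ≤ 5.
Solving with deg f ≤ 5: f(k) = k*(k**4 - 4*k**3 + k + 3)/5.
Then R = B(k−1)f/C = k*(k**4 - 4*k**3 + k + 3)/(5*k**4 - 6*k**3 - 14*k**2 - 9*k + 1), so s_k = R(k)·t_k = k*(k**4 - 4*k**3 + k + 3).
s_(k+1) − s_k = 5*k**4 - 6*k**3 - 14*k**2 - 9*k + 1 = t_k.
Telescoping: Σ = s_(5) − s_(1) = 665 − (1) = 664.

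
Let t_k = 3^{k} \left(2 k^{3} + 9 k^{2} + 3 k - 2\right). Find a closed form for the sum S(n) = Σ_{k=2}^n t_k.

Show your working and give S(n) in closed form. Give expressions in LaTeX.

S(n) = 3 \cdot 3^{n} n^{3} + 9 \cdot 3^{n} n^{2} - 36

The ratio is 3*(2*k**3 + 15*k**2 + 27*k + 12)/(2*k**3 + 9*k**2 + 3*k - 2).
So A=3 and B=1, with C=k**3 + 9*k**2/2 + 3*k/2 - 1.
f must satisfy (3)·f(k+1) − (1)·f(k) = k**3 + 9*k**2/2 + 3*k/2 - 1.
d = 3 from the (0,0,3) case.
A polynomial solution: f(k) = (k - 1)**2*(k + 2)/2.
R(k) = B(k−1)·f(k)/C(k) = (k - 1)**2*(k + 2)/(2*k**3 + 9*k**2 + 3*k - 2); s_k = R·t_k = 3**k*(k**3 - 3*k + 2).
s_(k+1) − s_k = 3**k*(-k**3 - 6*k + 3*(k + 1)**3 - 5) = t_k.
Telescope: S(n) = s_(n+1) − s_(2) = 3**(n + 1)*n**2*(n + 3) − (36) = 3*3**n*n**3 + 9*3**n*n**2 - 36.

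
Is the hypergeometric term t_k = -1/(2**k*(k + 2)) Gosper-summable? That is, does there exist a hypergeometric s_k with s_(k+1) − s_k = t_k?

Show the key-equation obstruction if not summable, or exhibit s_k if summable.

No — t_k has no hypergeometric antidifference.

r(k) = (k + 2)/(2*(k + 3)) after simplifying.
Normal form (A,B,C) = (k/2 + 1, k + 3, 1).
Solve (k/2 + 1)·f(k+1) − (k + 2)·f(k) = 1.
From deg A=1, deg B=1, deg C=0: d=-1.
deg f ≤ -1 is impossible — no certificate.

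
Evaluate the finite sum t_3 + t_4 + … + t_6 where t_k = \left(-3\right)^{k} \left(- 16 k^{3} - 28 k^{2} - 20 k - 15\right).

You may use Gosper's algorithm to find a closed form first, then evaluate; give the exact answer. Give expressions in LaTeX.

Σ = -2775060

t_(k+1)/t_k = 3*(-16*k**3 - 76*k**2 - 124*k - 79)/(16*k**3 + 28*k**2 + 20*k + 15).
Gosper form: A/B · C(k+1)/C(k) with A=-3, B=1, C=k**3 + 7*k**2/4 + 5*k/4 + 15/16.
Solve (-3)·f(k+1) − (1)·f(k) = k**3 + 7*k**2/4 + 5*k/4 + 15/16.
From deg A=0, deg B=0, deg C=3: d=3.
A polynomial solution: f(k) = -(4*k**3 - 2*k**2 - k + 3)/16.
So s_k = (B(k−1)f/C)·t_k = (-(4*k**3 - 2*k**2 - k + 3)/(16*k**3 + 28*k**2 + 20*k + 15))·t_k = (-3)**k*(4*k**3 - 2*k**2 - k + 3).
s_(k+1) − s_k = (-3)**k*(-16*k**3 - 28*k**2 - 20*k - 15) = t_k.
Evaluate s at k=7 and k=3: -2777490 and -2430; difference -2775060.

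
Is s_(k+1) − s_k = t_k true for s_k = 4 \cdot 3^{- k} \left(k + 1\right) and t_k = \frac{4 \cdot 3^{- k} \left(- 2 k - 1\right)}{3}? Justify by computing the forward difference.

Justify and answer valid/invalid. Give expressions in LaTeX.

s_(k+1) = 4*(k + 2)/(3*3**k)
s_(k+1) − s_k = 4*(-2*k - 1)/(3*3**k)
(s_(k+1) − s_k) − t_k = 0

Valid: the claim telescopes to t_k.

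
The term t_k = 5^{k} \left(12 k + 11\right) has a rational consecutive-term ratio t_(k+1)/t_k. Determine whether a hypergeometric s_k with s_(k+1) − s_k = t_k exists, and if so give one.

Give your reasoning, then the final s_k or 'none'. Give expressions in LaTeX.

r(k) = 5*(12*k + 23)/(12*k + 11) after simplifying.
So A=5 and B=1, with C=k + 11/12.
f must satisfy (5)·f(k+1) − (1)·f(k) = k + 11/12.
d = 1 from the (0,0,1) case.
Coefficient equations give f(k) = (3*k - 1)/12.
Then R = B(k−1)f/C = (3*k - 1)/(12*k + 11), so s_k = R(k)·t_k = 5**k*(3*k - 1).
Check: Δs_k = 5**k*(12*k + 11). ✓

s_k = 5^{k} \left(3 k - 1\right)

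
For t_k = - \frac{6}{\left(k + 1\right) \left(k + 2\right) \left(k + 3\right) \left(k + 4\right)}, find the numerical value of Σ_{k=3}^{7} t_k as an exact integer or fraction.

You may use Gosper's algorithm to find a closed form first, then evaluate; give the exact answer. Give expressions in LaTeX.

Step 1: r(k) = (k + 1)/(k + 5).
So A=k + 1 and B=k + 5, with C=1.
f must satisfy (k + 1)·f(k+1) − (k + 4)·f(k) = 1.
From deg A=1, deg B=1, deg C=0: d=3.
Solve for f: f(k) = k*(k**2 + 6*k + 11)/18 (degree 3 ≤ 3).
Then R = B(k−1)f/C = k*(k + 4)*(k**2 + 6*k + 11)/18, so s_k = R(k)·t_k = k*(-k**2 - 6*k - 11)/(3*(k + 1)*(k + 2)*(k + 3)).
Verify: -6/(k**4 + 10*k**3 + 35*k**2 + 50*k + 24) matches t_k.
Telescoping: Σ = s_(8) − s_(3) = -164/495 − (-19/60) = -29/1980.

Σ = -29/1980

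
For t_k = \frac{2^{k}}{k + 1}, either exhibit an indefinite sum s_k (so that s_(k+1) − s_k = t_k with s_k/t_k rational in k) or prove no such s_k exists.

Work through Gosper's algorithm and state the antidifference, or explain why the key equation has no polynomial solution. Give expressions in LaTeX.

t_(k+1)/t_k = 2*(k + 1)/(k + 2).
Factor: A=2*k + 2; B=k + 2; C=1.
Set up (2*k + 2)·f(k+1) − (k + 1)·f(k) − (1) = 0.
Degrees (1,1,0) ⇒ d ≤ -1.
d = -1 < 0 ⇒ no nonzero polynomial f; not summable.

none (Gosper's algorithm certifies no s_k)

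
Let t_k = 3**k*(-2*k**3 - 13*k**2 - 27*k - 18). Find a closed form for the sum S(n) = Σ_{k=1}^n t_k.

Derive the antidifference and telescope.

S(n) = -3*3**n*n**3 - 15*3**n*n**2 - 30*3**n*n - 18*3**n + 18

Step 1: r(k) = 3*(2*k**2 + 13*k + 20)/(2*k**2 + 7*k + 6).
Take A(k)=3, B(k)=1, C(k)=k**3 + 13*k**2/2 + 27*k/2 + 9.
Solve (3)·f(k+1) − (1)·f(k) = k**3 + 13*k**2/2 + 27*k/2 + 9.
deg f ≤ 3 (via 0,0,3).
Match coefficients ⇒ f(k) = k*(k**2 + 2*k + 3)/2.
Get s_k = R·t_k = 3**k*k*(-k**2 - 2*k - 3) with R(k) = B(k−1)f(k)/C(k) = k*(k**2 + 2*k + 3)/((k + 2)*(k + 3)*(2*k + 3)).
s_(k+1) − s_k = 3**k*(-2*k**3 - 13*k**2 - 27*k - 18) = t_k.
Telescope: S(n) = s_(n+1) − s_(1) = 3**(n + 1)*(-n**3 - 5*n**2 - 10*n - 6) − (-18) = -3*3**n*n**3 - 15*3**n*n**2 - 30*3**n*n - 18*3**n + 18.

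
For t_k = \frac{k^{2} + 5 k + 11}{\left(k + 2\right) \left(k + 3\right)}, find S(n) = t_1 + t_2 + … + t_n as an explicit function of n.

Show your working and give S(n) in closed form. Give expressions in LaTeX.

The ratio is (k + 2)*(5*k + (k + 1)**2 + 16)/((k + 4)*(k**2 + 5*k + 11)).
Gosper form: A/B · C(k+1)/C(k) with A=k + 2, B=k + 4, C=k**2 + 5*k + 11.
Need (k + 2)·f(k+1) − (k + 3)·f(k) = k**2 + 5*k + 11.
Degrees (1,1,2) ⇒ d ≤ 2.
Match coefficients ⇒ f(k) = k*(2*k + 9)/2.
R(k) = B(k−1)·f(k)/C(k) = k*(k + 3)*(2*k + 9)/(2*(k**2 + 5*k + 11)); s_k = R·t_k = k*(2*k + 9)/(2*(k + 2)).
Verify: (k**2 + 5*k + 11)/(k**2 + 5*k + 6) matches t_k.
s_(n+1) = (2*n**2 + 13*n + 11)/(2*(n + 3)) and s_(1) = 11/6, so S(n) = n*(3*n + 14)/(3*(n + 3)).

S(n) = \frac{n \left(3 n + 14\right)}{3 \left(n + 3\right)}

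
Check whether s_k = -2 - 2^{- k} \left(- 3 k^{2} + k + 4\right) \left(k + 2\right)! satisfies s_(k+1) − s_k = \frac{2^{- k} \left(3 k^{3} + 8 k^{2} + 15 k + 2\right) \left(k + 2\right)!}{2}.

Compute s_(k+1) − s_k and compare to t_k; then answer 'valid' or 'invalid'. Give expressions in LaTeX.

valid (s_(k+1) − s_k reduces to t_k)

s_(k+1) = -2**(-k - 1)*(k - 3*(k + 1)**2 + 5)*factorial(k + 3) - 2
s_(k+1) − s_k = (3*k**3 + 8*k**2 + 15*k + 2)*factorial(k + 2)/(2*2**k)
(s_(k+1) − s_k) − t_k = 0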